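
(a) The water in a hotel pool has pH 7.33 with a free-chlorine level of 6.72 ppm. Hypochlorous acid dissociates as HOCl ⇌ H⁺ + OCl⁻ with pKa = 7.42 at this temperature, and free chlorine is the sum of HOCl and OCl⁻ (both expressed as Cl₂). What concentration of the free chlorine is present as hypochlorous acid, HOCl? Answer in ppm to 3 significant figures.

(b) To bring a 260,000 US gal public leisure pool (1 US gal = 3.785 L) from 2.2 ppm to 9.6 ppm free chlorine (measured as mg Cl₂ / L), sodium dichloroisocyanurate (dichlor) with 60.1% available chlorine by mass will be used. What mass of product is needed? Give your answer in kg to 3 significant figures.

(a) [OCl⁻]/[HOCl] = 10^(pH − pKa) = 10^(7.33 − 7.42) = 10^-0.09 = 0.8128.
(a) Fraction as HOCl = 1 / (1 + 0.8128) = 0.5516.
(a) HOCl = 0.5516 × 6.72 ppm = 3.707 ppm.

(b) Volume: 260,000 US gal × 3.785 L/gal = 984,100 L.
(b) Chlorine deficit: 9.6 − 2.2 = 7.4 ppm = 7.4 mg/L as Cl₂.
(b) Cl₂ equivalent needed: 7.4 mg/L × 984,100 L = 7,282,000 mg = 7282 g.
(b) Product at 60.1% available chlorine: 7282 / 0.601 = 12,120 g.

(a) 3.71 ppm; (b) 12.1 kg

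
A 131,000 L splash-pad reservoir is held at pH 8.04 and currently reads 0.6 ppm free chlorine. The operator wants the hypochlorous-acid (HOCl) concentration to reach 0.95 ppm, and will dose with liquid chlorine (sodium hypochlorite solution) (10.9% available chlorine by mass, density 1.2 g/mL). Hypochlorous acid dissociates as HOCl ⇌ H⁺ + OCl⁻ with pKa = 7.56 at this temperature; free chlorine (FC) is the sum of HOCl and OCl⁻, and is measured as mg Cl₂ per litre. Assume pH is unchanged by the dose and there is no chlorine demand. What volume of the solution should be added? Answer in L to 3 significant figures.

3.22 L

[OCl⁻]/[HOCl] = 10^(pH − pKa) = 10^(8.04 − 7.56) = 3.02; fraction as HOCl = 1/(1 + 3.02) = 0.2488.
Free chlorine required for 0.95 ppm HOCl: 0.95 / 0.2488 = 3.819 ppm.
FC to add: 3.819 − 0.6 = 3.219 mg/L as Cl₂.
Cl₂ equivalent: 3.219 mg/L × 131,000 L = 421.7 g.
Product at 10.9% available Cl: 421.7 / 0.109 = 3869 g.
Volume: 3869 g ÷ 1.2 g/mL = 3224 mL.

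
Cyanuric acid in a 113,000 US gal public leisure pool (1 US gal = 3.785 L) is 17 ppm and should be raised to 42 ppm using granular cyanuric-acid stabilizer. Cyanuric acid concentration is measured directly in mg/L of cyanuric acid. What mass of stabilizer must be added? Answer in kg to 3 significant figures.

10.7 kg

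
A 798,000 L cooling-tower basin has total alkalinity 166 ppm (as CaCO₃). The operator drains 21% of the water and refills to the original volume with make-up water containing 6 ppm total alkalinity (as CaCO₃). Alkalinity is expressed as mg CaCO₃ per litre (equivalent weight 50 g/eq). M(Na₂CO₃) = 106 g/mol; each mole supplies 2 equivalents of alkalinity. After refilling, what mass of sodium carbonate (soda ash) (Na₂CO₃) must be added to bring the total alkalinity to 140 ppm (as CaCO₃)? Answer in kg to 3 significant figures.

6.43 kg

After draining 21% and refilling: 166 × 0.79 + 6 × 0.21 = 132.4 ppm.
Deficit to target: 140 − 132.4 = 7.6 mg/L.
As CaCO₃: 7.6 mg/L × 798,000 L = 6065 g; ÷ 50 g/eq ÷ 2 = 60.65 mol Na₂CO₃.
Mass: 60.65 × 106 = 6429 g.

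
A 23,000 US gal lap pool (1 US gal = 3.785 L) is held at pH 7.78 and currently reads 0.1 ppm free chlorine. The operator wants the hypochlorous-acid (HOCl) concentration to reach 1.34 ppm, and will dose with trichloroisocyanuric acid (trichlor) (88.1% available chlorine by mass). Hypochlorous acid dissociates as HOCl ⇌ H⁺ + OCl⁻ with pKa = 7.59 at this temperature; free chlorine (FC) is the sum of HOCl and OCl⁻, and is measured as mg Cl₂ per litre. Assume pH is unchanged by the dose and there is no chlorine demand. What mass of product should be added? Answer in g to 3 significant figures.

328 g

Volume: 23,000 US gal × 3.785 L/gal = 87,055 L.
[OCl⁻]/[HOCl] = 10^(pH − pKa) = 10^(7.78 − 7.59) = 1.549; fraction as HOCl = 1/(1 + 1.549) = 0.3923.
Free chlorine required for 1.34 ppm HOCl: 1.34 / 0.3923 = 3.415 ppm.
FC to add: 3.415 − 0.1 = 3.315 mg/L as Cl₂.
Cl₂ equivalent: 3.315 mg/L × 87,055 L = 288.6 g.
Product at 88.1% available Cl: 288.6 / 0.881 = 327.6 g.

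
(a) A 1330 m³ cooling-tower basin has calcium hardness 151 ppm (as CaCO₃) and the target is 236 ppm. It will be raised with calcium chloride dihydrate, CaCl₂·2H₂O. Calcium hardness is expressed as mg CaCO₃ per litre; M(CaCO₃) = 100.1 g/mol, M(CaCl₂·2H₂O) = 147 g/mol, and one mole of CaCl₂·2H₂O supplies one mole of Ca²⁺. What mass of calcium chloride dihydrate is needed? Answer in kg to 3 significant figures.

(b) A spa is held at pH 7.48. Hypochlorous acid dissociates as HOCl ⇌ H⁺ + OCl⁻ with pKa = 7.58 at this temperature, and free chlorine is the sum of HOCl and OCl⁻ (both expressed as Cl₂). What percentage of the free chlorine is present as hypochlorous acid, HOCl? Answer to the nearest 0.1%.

(a) 166 kg; (b) 55.7%

(a) Volume: 1330 m³ = 1,330,000 L.
(a) Hardness to add: (236 − 151) = 85 mg/L as CaCO₃ × 1,330,000 L = 113,000 g as CaCO₃.
(a) Moles of Ca²⁺ (1 mol Ca²⁺ ≡ 1 mol CaCO₃): 113,000 / 100.1 g/mol = 1129 mol.
(a) Mass of CaCl₂·2H₂O: 1129 × 147 = 166,000 g.

(b) [OCl⁻]/[HOCl] = 10^(pH − pKa) = 10^(7.48 − 7.58) = 10^-0.10 = 0.7943.
(b) Fraction as HOCl = 1 / (1 + 0.7943) = 0.5573.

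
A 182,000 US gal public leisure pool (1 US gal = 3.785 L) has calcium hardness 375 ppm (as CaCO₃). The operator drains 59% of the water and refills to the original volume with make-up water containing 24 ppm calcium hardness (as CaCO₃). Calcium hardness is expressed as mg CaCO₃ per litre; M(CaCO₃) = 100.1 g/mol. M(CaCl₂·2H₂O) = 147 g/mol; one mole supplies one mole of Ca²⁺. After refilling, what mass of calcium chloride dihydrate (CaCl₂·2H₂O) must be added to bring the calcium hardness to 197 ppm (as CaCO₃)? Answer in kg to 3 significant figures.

29.4 kg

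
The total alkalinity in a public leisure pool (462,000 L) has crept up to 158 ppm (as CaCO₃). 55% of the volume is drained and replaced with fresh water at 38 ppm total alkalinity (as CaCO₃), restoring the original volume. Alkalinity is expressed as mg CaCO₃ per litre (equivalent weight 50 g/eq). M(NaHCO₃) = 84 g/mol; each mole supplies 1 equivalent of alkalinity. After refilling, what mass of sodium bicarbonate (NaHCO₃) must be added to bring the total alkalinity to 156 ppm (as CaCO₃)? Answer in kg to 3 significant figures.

49.7 kg

After draining 55% and refilling: 158 × 0.45 + 38 × 0.55 = 92 ppm.
Deficit to target: 156 − 92 = 64 mg/L.
As CaCO₃: 64 mg/L × 462,000 L = 29,570 g; ÷ 50 g/eq ÷ 1 = 591.4 mol NaHCO₃.
Mass: 591.4 × 84 = 49,670 g.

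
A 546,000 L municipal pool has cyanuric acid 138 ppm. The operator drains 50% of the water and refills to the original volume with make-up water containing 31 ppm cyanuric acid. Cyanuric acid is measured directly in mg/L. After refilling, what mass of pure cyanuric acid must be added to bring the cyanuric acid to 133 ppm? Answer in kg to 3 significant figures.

26.5 kg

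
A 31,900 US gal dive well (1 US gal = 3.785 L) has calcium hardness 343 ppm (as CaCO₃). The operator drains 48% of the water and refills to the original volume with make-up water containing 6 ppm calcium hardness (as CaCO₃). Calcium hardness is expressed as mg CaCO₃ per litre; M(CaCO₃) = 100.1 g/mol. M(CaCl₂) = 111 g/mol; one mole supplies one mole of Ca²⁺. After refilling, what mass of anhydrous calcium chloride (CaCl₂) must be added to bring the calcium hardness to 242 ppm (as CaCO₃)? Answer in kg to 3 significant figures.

Volume: 31,900 US gal × 3.785 L/gal = 120,742 L.
After draining 48% and refilling: 343 × 0.52 + 6 × 0.48 = 181.24 ppm.
Deficit to target: 242 − 181.24 = 60.76 mg/L.
As CaCO₃: 60.76 mg/L × 120,742 L = 7336 g; ÷ 100.1 = 73.29 mol Ca²⁺.
Mass: 73.29 × 111 = 8135 g.

8.14 kg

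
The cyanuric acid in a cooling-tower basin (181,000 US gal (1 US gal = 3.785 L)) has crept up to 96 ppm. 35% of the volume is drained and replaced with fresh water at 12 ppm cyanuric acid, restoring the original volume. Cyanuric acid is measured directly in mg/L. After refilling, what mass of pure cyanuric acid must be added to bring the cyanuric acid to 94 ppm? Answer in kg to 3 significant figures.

18.8 kg

Volume: 181,000 US gal × 3.785 L/gal = 685,085 L.
After draining 35% and refilling: 96 × 0.65 + 12 × 0.35 = 66.6 ppm.
Deficit to target: 94 − 66.6 = 27.4 mg/L.
Mass: 27.4 mg/L × 685,085 L = 18,770 g cyanuric acid.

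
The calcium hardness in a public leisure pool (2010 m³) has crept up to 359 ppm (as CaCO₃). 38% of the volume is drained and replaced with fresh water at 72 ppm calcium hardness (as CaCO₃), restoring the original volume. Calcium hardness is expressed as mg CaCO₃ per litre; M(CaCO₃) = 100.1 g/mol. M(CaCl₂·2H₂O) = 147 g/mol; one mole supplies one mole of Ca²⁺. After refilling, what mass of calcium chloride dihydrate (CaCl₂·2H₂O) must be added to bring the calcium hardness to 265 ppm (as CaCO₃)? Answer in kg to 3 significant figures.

Volume: 2010 m³ = 2,010,000 L.
After draining 38% and refilling: 359 × 0.62 + 72 × 0.38 = 249.94 ppm.
Deficit to target: 265 − 249.94 = 15.06 mg/L.
As CaCO₃: 15.06 mg/L × 2,010,000 L = 30,270 g; ÷ 100.1 = 302.4 mol Ca²⁺.
Mass: 302.4 × 147 = 44,450 g.

44.5 kg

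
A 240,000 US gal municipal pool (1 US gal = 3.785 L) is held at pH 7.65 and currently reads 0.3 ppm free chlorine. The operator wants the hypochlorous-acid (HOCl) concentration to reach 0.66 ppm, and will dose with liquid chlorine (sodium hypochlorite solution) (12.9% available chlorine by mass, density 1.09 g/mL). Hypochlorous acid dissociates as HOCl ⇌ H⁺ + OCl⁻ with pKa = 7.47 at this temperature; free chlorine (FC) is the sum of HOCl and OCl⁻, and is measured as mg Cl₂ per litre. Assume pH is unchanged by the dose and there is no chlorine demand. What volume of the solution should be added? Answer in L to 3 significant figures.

Volume: 240,000 US gal × 3.785 L/gal = 908,400 L.
[OCl⁻]/[HOCl] = 10^(pH − pKa) = 10^(7.65 − 7.47) = 1.514; fraction as HOCl = 1/(1 + 1.514) = 0.3978.
Free chlorine required for 0.66 ppm HOCl: 0.66 / 0.3978 = 1.659 ppm.
FC to add: 1.659 − 0.3 = 1.359 mg/L as Cl₂.
Cl₂ equivalent: 1.359 mg/L × 908,400 L = 1234 g.
Product at 12.9% available Cl: 1234 / 0.129 = 9570 g.
Volume: 9570 g ÷ 1.09 g/mL = 8779 mL.

8.78 L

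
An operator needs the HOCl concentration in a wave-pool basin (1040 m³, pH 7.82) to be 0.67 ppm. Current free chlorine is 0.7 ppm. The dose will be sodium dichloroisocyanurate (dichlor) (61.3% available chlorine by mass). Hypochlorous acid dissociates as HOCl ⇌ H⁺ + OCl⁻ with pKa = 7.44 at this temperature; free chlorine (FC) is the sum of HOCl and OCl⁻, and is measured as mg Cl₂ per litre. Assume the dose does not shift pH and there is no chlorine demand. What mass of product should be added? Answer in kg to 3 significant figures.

Volume: 1040 m³ = 1,040,000 L.
[OCl⁻]/[HOCl] = 10^(pH − pKa) = 10^(7.82 − 7.44) = 2.399; fraction as HOCl = 1/(1 + 2.399) = 0.2942.
Free chlorine required for 0.67 ppm HOCl: 0.67 / 0.2942 = 2.277 ppm.
FC to add: 2.277 − 0.7 = 1.577 mg/L as Cl₂.
Cl₂ equivalent: 1.577 mg/L × 1,040,000 L = 1640 g.
Product at 61.3% available Cl: 1640 / 0.613 = 2676 g.

2.68 kg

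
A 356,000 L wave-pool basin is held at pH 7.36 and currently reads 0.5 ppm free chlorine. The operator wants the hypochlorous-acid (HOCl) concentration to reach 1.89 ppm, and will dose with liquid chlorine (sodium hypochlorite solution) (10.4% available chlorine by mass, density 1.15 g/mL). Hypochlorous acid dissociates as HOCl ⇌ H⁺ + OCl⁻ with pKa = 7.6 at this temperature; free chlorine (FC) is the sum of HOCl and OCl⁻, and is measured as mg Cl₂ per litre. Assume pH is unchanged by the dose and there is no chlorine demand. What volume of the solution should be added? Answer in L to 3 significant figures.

7.37 L

[OCl⁻]/[HOCl] = 10^(pH − pKa) = 10^(7.36 − 7.6) = 0.5754; fraction as HOCl = 1/(1 + 0.5754) = 0.6347.
Free chlorine required for 1.89 ppm HOCl: 1.89 / 0.6347 = 2.978 ppm.
FC to add: 2.978 − 0.5 = 2.478 mg/L as Cl₂.
Cl₂ equivalent: 2.478 mg/L × 356,000 L = 882 g.
Product at 10.4% available Cl: 882 / 0.104 = 8481 g.
Volume: 8481 g ÷ 1.15 g/mL = 7375 mL.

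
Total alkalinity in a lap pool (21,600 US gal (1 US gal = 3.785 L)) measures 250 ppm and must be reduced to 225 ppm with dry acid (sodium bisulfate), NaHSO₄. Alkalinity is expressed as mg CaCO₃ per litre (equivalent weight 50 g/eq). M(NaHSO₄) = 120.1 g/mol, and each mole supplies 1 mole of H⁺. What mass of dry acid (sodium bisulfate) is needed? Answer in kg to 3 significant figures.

Volume: 21,600 US gal × 3.785 L/gal = 81,756 L.
Alkalinity to neutralize: (250 − 225) = 25 mg/L as CaCO₃ × 81,756 L = 2044 g as CaCO₃.
Equivalents of H⁺ required: 2044 ÷ 50 g/eq = 40.88 eq = 40.88 mol NaHSO₄.
Mass of NaHSO₄: 40.88 × 120.1 = 4909 g.

4.91 kg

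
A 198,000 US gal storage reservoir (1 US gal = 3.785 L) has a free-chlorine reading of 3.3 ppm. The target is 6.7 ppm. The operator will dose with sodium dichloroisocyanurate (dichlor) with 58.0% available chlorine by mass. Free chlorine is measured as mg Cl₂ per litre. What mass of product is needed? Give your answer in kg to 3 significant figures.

4.39 kg

Volume: 198,000 US gal × 3.785 L/gal = 749,430 L.
Chlorine deficit: 6.7 − 3.3 = 3.4 ppm = 3.4 mg/L as Cl₂.
Cl₂ equivalent needed: 3.4 mg/L × 749,430 L = 2,548,000 mg = 2548 g.
Product at 58.0% available chlorine: 2548 / 0.58 = 4393 g.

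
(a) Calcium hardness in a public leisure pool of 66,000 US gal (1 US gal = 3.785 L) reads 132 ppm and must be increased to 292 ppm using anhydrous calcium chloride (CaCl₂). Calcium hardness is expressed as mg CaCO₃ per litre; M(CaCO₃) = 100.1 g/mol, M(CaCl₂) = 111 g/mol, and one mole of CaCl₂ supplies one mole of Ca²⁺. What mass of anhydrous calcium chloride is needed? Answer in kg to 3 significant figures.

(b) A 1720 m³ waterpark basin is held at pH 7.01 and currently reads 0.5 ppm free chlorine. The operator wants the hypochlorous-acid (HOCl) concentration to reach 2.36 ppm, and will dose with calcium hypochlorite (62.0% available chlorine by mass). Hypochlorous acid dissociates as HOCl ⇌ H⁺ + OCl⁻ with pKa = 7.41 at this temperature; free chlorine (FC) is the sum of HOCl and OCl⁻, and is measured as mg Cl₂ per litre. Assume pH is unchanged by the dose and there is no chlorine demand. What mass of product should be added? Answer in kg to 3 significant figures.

(a) 44.3 kg; (b) 7.77 kg

(a) Volume: 66,000 US gal × 3.785 L/gal = 249,810 L.
(a) Hardness to add: (292 − 132) = 160 mg/L as CaCO₃ × 249,810 L = 39,970 g as CaCO₃.
(a) Moles of Ca²⁺ (1 mol Ca²⁺ ≡ 1 mol CaCO₃): 39,970 / 100.1 g/mol = 399.3 mol.
(a) Mass of CaCl₂: 399.3 × 111 = 44,320 g.

(b) Volume: 1720 m³ = 1,720,000 L.
(b) [OCl⁻]/[HOCl] = 10^(pH − pKa) = 10^(7.01 − 7.41) = 0.3981; fraction as HOCl = 1/(1 + 0.3981) = 0.7153.
(b) Free chlorine required for 2.36 ppm HOCl: 2.36 / 0.7153 = 3.3 ppm.
(b) FC to add: 3.3 − 0.5 = 2.8 mg/L as Cl₂.
(b) Cl₂ equivalent: 2.8 mg/L × 1,720,000 L = 4815 g.
(b) Product at 62.0% available Cl: 4815 / 0.62 = 7766 g.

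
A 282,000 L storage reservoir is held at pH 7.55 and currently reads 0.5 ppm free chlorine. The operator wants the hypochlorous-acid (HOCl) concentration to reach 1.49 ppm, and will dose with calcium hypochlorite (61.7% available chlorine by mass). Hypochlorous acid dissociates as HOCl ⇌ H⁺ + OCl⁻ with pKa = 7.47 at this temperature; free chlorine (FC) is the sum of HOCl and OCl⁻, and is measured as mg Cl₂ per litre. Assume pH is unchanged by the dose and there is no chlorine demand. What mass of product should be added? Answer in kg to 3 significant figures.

[OCl⁻]/[HOCl] = 10^(pH − pKa) = 10^(7.55 − 7.47) = 1.202; fraction as HOCl = 1/(1 + 1.202) = 0.4541.
Free chlorine required for 1.49 ppm HOCl: 1.49 / 0.4541 = 3.281 ppm.
FC to add: 3.281 − 0.5 = 2.781 mg/L as Cl₂.
Cl₂ equivalent: 2.781 mg/L × 282,000 L = 784.3 g.
Product at 61.7% available Cl: 784.3 / 0.617 = 1271 g.

1.27 kg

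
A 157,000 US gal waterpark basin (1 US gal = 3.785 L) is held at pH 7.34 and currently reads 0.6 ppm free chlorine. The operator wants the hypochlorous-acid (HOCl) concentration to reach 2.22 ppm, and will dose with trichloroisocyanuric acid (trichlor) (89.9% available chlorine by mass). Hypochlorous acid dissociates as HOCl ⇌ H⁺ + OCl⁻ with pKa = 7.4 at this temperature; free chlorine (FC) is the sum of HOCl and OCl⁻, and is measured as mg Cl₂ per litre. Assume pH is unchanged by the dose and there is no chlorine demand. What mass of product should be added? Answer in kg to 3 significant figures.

2.35 kg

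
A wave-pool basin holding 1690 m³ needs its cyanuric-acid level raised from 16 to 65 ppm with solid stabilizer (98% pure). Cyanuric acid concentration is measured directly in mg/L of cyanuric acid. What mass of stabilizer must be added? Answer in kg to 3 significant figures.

Volume: 1690 m³ = 1,690,000 L.
CYA to add: (65 − 16) = 49 mg/L × 1,690,000 L = 82,810 g cyanuric acid.
At 98% purity: 82,810 / 0.98 = 84,500 g product.

84.5 kg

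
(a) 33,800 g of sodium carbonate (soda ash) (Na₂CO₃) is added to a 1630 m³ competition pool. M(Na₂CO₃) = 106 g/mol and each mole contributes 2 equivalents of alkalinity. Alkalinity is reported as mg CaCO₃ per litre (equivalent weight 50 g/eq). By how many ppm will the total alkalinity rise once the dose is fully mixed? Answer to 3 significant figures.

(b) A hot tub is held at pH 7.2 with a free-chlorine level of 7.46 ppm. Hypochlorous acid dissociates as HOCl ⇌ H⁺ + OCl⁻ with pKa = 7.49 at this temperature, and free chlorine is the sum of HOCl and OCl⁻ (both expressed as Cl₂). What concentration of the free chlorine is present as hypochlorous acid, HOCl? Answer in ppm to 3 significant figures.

(a) Volume: 1630 m³ = 1,630,000 L.
(a) Moles of Na₂CO₃: 33,800 g ÷ 106 g/mol = 318.9 mol → 637.7 eq of alkalinity.
(a) As CaCO₃: 637.7 eq × 50 g/eq = 31,890 g.
(a) Rise: 31,890 g / 1,630,000 L × 1000 = 19.56 mg/L.

(b) [OCl⁻]/[HOCl] = 10^(pH − pKa) = 10^(7.2 − 7.49) = 10^-0.29 = 0.5129.
(b) Fraction as HOCl = 1 / (1 + 0.5129) = 0.661.
(b) HOCl = 0.661 × 7.46 ppm = 4.931 ppm.

(a) 19.6 ppm; (b) 4.93 ppm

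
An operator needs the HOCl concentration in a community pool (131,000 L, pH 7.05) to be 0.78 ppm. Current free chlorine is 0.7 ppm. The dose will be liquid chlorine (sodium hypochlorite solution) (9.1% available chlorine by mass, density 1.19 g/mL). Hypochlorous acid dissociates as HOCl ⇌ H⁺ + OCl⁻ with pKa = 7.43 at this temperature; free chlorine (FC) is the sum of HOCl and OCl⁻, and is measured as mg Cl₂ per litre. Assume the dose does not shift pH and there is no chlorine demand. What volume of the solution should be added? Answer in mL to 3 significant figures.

490 mL

[OCl⁻]/[HOCl] = 10^(pH − pKa) = 10^(7.05 − 7.43) = 0.4169; fraction as HOCl = 1/(1 + 0.4169) = 0.7058.
Free chlorine required for 0.78 ppm HOCl: 0.78 / 0.7058 = 1.105 ppm.
FC to add: 1.105 − 0.7 = 0.4052 mg/L as Cl₂.
Cl₂ equivalent: 0.4052 mg/L × 131,000 L = 53.08 g.
Product at 9.1% available Cl: 53.08 / 0.091 = 583.2 g.
Volume: 583.2 g ÷ 1.19 g/mL = 490.1 mL.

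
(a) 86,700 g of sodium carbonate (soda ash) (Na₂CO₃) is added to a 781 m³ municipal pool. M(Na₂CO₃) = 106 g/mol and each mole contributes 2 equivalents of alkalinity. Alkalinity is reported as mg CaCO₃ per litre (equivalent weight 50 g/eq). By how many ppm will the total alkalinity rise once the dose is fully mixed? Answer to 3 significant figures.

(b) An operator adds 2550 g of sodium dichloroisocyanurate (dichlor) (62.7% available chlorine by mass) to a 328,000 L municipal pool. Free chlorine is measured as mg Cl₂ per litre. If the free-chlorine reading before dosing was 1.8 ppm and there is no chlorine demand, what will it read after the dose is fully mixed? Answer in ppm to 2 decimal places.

(a) 105 ppm; (b) 6.67 ppm

(a) Volume: 781 m³ = 781,000 L.
(a) Moles of Na₂CO₃: 86,700 g ÷ 106 g/mol = 817.9 mol → 1636 eq of alkalinity.
(a) As CaCO₃: 1636 eq × 50 g/eq = 81,790 g.
(a) Rise: 81,790 g / 781,000 L × 1000 = 104.7 mg/L.

(b) Available chlorine delivered: 2550 g × 0.627 = 1599 g as Cl₂.
(b) Concentration rise: 1599 g / 328,000 L = 4.875 mg/L = 4.87 ppm.
(b) Final FC: 1.8 + 4.87 = 6.67 ppm.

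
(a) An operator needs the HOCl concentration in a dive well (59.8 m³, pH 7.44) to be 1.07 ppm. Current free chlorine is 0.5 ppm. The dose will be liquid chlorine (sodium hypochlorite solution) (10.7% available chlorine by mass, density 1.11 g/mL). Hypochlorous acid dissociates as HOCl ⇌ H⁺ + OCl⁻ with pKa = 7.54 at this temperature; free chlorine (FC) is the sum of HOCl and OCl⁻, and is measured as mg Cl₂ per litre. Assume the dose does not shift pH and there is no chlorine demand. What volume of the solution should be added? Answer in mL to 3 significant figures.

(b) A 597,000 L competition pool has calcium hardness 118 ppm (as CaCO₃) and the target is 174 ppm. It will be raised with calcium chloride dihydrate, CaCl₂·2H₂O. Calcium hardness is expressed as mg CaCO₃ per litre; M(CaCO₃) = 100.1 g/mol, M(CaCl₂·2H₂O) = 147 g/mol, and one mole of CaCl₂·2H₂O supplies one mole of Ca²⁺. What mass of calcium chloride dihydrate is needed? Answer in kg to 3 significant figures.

(a) Volume: 59.8 m³ = 59,800 L.
(a) [OCl⁻]/[HOCl] = 10^(pH − pKa) = 10^(7.44 − 7.54) = 0.7943; fraction as HOCl = 1/(1 + 0.7943) = 0.5573.
(a) Free chlorine required for 1.07 ppm HOCl: 1.07 / 0.5573 = 1.92 ppm.
(a) FC to add: 1.92 − 0.5 = 1.42 mg/L as Cl₂.
(a) Cl₂ equivalent: 1.42 mg/L × 59,800 L = 84.91 g.
(a) Product at 10.7% available Cl: 84.91 / 0.107 = 793.6 g.
(a) Volume: 793.6 g ÷ 1.11 g/mL = 714.9 mL.

(b) Hardness to add: (174 − 118) = 56 mg/L as CaCO₃ × 597,000 L = 33,430 g as CaCO₃.
(b) Moles of Ca²⁺ (1 mol Ca²⁺ ≡ 1 mol CaCO₃): 33,430 / 100.1 g/mol = 334 mol.
(b) Mass of CaCl₂·2H₂O: 334 × 147 = 49,100 g.

(a) 715 mL; (b) 49.1 kg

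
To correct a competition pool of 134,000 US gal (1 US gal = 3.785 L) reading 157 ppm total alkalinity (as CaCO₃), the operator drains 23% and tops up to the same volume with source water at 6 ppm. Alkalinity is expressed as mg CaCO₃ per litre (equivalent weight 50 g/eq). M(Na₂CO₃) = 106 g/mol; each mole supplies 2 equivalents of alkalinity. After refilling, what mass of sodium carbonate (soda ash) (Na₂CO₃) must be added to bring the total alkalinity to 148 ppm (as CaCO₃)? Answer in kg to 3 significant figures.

Volume: 134,000 US gal × 3.785 L/gal = 507,190 L.
After draining 23% and refilling: 157 × 0.77 + 6 × 0.23 = 122.27 ppm.
Deficit to target: 148 − 122.27 = 25.73 mg/L.
As CaCO₃: 25.73 mg/L × 507,190 L = 13,050 g; ÷ 50 g/eq ÷ 2 = 130.5 mol Na₂CO₃.
Mass: 130.5 × 106 = 13,830 g.

13.8 kg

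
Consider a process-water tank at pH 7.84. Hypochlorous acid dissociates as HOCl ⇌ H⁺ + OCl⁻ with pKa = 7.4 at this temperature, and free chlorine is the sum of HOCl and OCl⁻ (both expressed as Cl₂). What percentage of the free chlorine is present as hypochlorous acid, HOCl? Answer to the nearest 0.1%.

26.6%

[OCl⁻]/[HOCl] = 10^(pH − pKa) = 10^(7.84 − 7.4) = 10^0.44 = 2.754.
Fraction as HOCl = 1 / (1 + 2.754) = 0.2664.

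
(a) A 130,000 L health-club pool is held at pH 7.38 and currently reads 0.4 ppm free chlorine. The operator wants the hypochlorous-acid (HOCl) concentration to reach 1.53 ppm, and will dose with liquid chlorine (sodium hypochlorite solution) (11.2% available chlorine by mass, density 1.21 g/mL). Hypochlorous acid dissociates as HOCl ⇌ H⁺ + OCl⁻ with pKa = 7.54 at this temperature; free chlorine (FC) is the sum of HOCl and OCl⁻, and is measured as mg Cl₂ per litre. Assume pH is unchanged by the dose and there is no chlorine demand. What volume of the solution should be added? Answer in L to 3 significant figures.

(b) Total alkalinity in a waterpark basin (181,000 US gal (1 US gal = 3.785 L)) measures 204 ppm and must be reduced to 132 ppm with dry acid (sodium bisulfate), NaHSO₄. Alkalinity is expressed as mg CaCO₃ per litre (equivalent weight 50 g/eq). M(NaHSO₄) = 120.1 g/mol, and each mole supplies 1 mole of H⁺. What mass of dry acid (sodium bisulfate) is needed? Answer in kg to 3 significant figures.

(a) [OCl⁻]/[HOCl] = 10^(pH − pKa) = 10^(7.38 − 7.54) = 0.6918; fraction as HOCl = 1/(1 + 0.6918) = 0.5911.
(a) Free chlorine required for 1.53 ppm HOCl: 1.53 / 0.5911 = 2.589 ppm.
(a) FC to add: 2.589 − 0.4 = 2.189 mg/L as Cl₂.
(a) Cl₂ equivalent: 2.189 mg/L × 130,000 L = 284.5 g.
(a) Product at 11.2% available Cl: 284.5 / 0.112 = 2540 g.
(a) Volume: 2540 g ÷ 1.21 g/mL = 2099 mL.

(b) Volume: 181,000 US gal × 3.785 L/gal = 685,085 L.
(b) Alkalinity to neutralize: (204 − 132) = 72 mg/L as CaCO₃ × 685,085 L = 49,330 g as CaCO₃.
(b) Equivalents of H⁺ required: 49,330 ÷ 50 g/eq = 986.5 eq = 986.5 mol NaHSO₄.
(b) Mass of NaHSO₄: 986.5 × 120.1 = 118,500 g.

(a) 2.10 L; (b) 118 kg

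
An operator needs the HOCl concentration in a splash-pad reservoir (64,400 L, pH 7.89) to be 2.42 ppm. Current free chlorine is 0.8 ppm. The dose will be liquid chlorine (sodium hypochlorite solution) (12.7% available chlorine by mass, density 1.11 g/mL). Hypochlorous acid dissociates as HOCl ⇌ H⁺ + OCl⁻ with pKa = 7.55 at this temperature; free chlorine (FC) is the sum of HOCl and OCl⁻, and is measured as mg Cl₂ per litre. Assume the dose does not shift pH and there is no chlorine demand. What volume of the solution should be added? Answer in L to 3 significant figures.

[OCl⁻]/[HOCl] = 10^(pH − pKa) = 10^(7.89 − 7.55) = 2.188; fraction as HOCl = 1/(1 + 2.188) = 0.3137.
Free chlorine required for 2.42 ppm HOCl: 2.42 / 0.3137 = 7.714 ppm.
FC to add: 7.714 − 0.8 = 6.914 mg/L as Cl₂.
Cl₂ equivalent: 6.914 mg/L × 64,400 L = 445.3 g.
Product at 12.7% available Cl: 445.3 / 0.127 = 3506 g.
Volume: 3506 g ÷ 1.11 g/mL = 3159 mL.

3.16 L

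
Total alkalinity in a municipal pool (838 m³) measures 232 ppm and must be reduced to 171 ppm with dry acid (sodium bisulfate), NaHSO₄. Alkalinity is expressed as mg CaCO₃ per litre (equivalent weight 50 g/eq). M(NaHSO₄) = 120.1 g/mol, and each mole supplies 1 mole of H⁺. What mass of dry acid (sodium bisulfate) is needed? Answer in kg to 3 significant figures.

123 kg

Volume: 838 m³ = 838,000 L.
Alkalinity to neutralize: (232 − 171) = 61 mg/L as CaCO₃ × 838,000 L = 51,120 g as CaCO₃.
Equivalents of H⁺ required: 51,120 ÷ 50 g/eq = 1022 eq = 1022 mol NaHSO₄.
Mass of NaHSO₄: 1022 × 120.1 = 122,800 g.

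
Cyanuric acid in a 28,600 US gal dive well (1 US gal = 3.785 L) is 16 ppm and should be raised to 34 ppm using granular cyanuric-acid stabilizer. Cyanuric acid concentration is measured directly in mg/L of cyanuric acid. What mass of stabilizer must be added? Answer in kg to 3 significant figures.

Volume: 28,600 US gal × 3.785 L/gal = 108,251 L.
CYA to add: (34 − 16) = 18 mg/L × 108,251 L = 1949 g cyanuric acid.

1.95 kg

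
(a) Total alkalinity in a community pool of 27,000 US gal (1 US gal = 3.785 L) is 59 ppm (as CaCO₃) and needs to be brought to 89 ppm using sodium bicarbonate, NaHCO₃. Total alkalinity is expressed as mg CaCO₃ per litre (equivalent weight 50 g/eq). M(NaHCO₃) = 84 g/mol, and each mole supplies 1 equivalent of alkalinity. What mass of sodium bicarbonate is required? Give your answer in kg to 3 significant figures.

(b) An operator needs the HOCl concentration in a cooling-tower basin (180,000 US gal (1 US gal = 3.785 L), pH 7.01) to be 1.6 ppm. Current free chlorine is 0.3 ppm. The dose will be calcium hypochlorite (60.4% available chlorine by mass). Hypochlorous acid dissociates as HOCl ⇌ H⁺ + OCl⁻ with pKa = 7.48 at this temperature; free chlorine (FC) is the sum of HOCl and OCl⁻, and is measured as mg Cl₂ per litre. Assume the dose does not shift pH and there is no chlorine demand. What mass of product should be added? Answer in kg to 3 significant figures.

(a) Volume: 27,000 US gal × 3.785 L/gal = 102,195 L.
(a) Alkalinity to add: (89 − 59) = 30 mg/L as CaCO₃ × 102,195 L = 3066 g as CaCO₃.
(a) Equivalents: 3066 g ÷ 50 g/eq = 61.32 eq.
(a) NaHCO₃ supplies 1 eq per mole → 61.32 mol.
(a) Mass: 61.32 mol × 84 g/mol = 5151 g.

(b) Volume: 180,000 US gal × 3.785 L/gal = 681,300 L.
(b) [OCl⁻]/[HOCl] = 10^(pH − pKa) = 10^(7.01 − 7.48) = 0.3388; fraction as HOCl = 1/(1 + 0.3388) = 0.7469.
(b) Free chlorine required for 1.6 ppm HOCl: 1.6 / 0.7469 = 2.142 ppm.
(b) FC to add: 2.142 − 0.3 = 1.842 mg/L as Cl₂.
(b) Cl₂ equivalent: 1.842 mg/L × 681,300 L = 1255 g.
(b) Product at 60.4% available Cl: 1255 / 0.604 = 2078 g.

(a) 5.15 kg; (b) 2.08 kg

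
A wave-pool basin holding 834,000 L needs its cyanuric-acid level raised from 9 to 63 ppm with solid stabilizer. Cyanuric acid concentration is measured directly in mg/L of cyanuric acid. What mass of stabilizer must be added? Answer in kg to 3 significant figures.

CYA to add: (63 − 9) = 54 mg/L × 834,000 L = 45,040 g cyanuric acid.

45.0 kg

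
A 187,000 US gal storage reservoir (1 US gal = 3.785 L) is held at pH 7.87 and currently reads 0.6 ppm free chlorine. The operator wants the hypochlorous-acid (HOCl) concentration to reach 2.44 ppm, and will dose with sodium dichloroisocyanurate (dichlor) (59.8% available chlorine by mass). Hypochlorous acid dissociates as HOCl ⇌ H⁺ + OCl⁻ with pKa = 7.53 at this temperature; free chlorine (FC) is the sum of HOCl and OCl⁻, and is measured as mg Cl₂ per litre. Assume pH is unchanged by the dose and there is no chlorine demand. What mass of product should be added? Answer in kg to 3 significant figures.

Volume: 187,000 US gal × 3.785 L/gal = 707,795 L.
[OCl⁻]/[HOCl] = 10^(pH − pKa) = 10^(7.87 − 7.53) = 2.188; fraction as HOCl = 1/(1 + 2.188) = 0.3137.
Free chlorine required for 2.44 ppm HOCl: 2.44 / 0.3137 = 7.778 ppm.
FC to add: 7.778 − 0.6 = 7.178 mg/L as Cl₂.
Cl₂ equivalent: 7.178 mg/L × 707,795 L = 5081 g.
Product at 59.8% available Cl: 5081 / 0.598 = 8496 g.

8.50 kg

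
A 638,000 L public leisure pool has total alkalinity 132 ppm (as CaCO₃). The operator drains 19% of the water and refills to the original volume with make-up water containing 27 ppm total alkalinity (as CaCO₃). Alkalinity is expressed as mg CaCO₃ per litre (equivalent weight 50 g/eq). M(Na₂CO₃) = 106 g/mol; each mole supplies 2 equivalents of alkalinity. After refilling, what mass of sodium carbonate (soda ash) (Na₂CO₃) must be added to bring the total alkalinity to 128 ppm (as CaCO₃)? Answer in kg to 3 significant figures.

After draining 19% and refilling: 132 × 0.81 + 27 × 0.19 = 112.05 ppm.
Deficit to target: 128 − 112.05 = 15.95 mg/L.
As CaCO₃: 15.95 mg/L × 638,000 L = 10,180 g; ÷ 50 g/eq ÷ 2 = 101.8 mol Na₂CO₃.
Mass: 101.8 × 106 = 10,790 g.

10.8 kg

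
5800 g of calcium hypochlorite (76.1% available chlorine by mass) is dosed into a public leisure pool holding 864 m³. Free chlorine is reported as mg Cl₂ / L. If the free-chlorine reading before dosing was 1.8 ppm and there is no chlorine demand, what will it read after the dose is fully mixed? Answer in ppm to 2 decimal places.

Volume: 864 m³ = 864,000 L.
Available chlorine delivered: 5800 g × 0.761 = 4414 g as Cl₂.
Concentration rise: 4414 g / 864,000 L = 5.109 mg/L = 5.11 ppm.
Final FC: 1.8 + 5.11 = 6.91 ppm.

6.91 ppm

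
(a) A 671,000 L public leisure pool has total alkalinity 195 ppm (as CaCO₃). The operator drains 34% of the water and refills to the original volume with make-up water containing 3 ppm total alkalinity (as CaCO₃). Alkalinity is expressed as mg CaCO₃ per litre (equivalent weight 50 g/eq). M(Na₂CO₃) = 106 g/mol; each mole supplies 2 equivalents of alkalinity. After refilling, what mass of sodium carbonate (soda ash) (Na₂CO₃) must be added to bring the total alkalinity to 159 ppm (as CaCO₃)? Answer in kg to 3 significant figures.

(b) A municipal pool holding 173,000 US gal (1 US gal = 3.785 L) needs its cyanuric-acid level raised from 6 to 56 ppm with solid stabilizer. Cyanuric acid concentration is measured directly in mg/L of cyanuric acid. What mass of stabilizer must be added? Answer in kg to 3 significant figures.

(a) After draining 34% and refilling: 195 × 0.66 + 3 × 0.34 = 129.72 ppm.
(a) Deficit to target: 159 − 129.72 = 29.28 mg/L.
(a) As CaCO₃: 29.28 mg/L × 671,000 L = 19,650 g; ÷ 50 g/eq ÷ 2 = 196.5 mol Na₂CO₃.
(a) Mass: 196.5 × 106 = 20,830 g.

(b) Volume: 173,000 US gal × 3.785 L/gal = 654,805 L.
(b) CYA to add: (56 − 6) = 50 mg/L × 654,805 L = 32,740 g cyanuric acid.

(a) 20.8 kg; (b) 32.7 kg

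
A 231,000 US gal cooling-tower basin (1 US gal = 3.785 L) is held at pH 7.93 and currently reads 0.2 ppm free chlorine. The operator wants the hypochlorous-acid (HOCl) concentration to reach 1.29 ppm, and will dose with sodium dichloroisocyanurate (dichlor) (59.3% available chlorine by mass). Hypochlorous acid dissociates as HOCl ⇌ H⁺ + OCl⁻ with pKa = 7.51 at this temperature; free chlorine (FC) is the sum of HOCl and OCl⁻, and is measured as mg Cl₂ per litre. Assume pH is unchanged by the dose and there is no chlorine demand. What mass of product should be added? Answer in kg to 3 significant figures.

Volume: 231,000 US gal × 3.785 L/gal = 874,335 L.
[OCl⁻]/[HOCl] = 10^(pH − pKa) = 10^(7.93 − 7.51) = 2.63; fraction as HOCl = 1/(1 + 2.63) = 0.2755.
Free chlorine required for 1.29 ppm HOCl: 1.29 / 0.2755 = 4.683 ppm.
FC to add: 4.683 − 0.2 = 4.483 mg/L as Cl₂.
Cl₂ equivalent: 4.483 mg/L × 874,335 L = 3920 g.
Product at 59.3% available Cl: 3920 / 0.593 = 6610 g.

6.61 kg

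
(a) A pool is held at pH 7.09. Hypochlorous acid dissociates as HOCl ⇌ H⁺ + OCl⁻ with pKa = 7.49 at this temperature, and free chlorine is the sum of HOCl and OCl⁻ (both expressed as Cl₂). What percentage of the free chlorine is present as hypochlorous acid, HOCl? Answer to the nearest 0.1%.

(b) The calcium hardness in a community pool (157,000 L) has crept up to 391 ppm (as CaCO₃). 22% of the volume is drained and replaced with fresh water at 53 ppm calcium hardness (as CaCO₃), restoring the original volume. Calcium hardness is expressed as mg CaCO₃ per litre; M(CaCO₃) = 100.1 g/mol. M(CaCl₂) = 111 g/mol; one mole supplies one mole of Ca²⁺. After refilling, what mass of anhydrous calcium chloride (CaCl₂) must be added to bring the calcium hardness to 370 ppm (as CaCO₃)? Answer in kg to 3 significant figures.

(a) 71.5%; (b) 9.29 kg

(a) [OCl⁻]/[HOCl] = 10^(pH − pKa) = 10^(7.09 − 7.49) = 10^-0.40 = 0.3981.
(a) Fraction as HOCl = 1 / (1 + 0.3981) = 0.7153.

(b) After draining 22% and refilling: 391 × 0.78 + 53 × 0.22 = 316.64 ppm.
(b) Deficit to target: 370 − 316.64 = 53.36 mg/L.
(b) As CaCO₃: 53.36 mg/L × 157,000 L = 8378 g; ÷ 100.1 = 83.69 mol Ca²⁺.
(b) Mass: 83.69 × 111 = 9290 g.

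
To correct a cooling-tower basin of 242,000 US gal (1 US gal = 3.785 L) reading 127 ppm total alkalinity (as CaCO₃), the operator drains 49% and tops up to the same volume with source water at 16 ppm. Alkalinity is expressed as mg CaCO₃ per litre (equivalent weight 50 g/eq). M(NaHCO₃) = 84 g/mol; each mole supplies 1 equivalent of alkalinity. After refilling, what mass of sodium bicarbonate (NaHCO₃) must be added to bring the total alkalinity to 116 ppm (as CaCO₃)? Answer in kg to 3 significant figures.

66.8 kg

Volume: 242,000 US gal × 3.785 L/gal = 915,970 L.
After draining 49% and refilling: 127 × 0.51 + 16 × 0.49 = 72.61 ppm.
Deficit to target: 116 − 72.61 = 43.39 mg/L.
As CaCO₃: 43.39 mg/L × 915,970 L = 39,740 g; ÷ 50 g/eq ÷ 1 = 794.9 mol NaHCO₃.
Mass: 794.9 × 84 = 66,770 g.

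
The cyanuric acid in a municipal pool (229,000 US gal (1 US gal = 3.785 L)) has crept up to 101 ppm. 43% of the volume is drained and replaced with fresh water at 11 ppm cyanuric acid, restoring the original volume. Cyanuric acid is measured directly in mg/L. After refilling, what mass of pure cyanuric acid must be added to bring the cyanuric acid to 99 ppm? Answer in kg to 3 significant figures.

Volume: 229,000 US gal × 3.785 L/gal = 866,765 L.
After draining 43% and refilling: 101 × 0.57 + 11 × 0.43 = 62.3 ppm.
Deficit to target: 99 − 62.3 = 36.7 mg/L.
Mass: 36.7 mg/L × 866,765 L = 31,810 g cyanuric acid.

31.8 kg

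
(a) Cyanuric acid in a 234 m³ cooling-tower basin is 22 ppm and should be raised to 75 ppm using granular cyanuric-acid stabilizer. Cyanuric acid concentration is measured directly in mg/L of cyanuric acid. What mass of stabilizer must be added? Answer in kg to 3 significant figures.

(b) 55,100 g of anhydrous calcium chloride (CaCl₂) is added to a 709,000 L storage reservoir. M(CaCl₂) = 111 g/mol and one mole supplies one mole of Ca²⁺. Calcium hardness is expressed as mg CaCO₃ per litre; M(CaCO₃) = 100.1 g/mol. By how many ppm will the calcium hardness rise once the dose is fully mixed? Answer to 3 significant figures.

(a) Volume: 234 m³ = 234,000 L.
(a) CYA to add: (75 − 22) = 53 mg/L × 234,000 L = 12,400 g cyanuric acid.

(b) Moles of Ca²⁺: 55,100 g ÷ 111 g/mol = 496.4 mol.
(b) As CaCO₃: 496.4 mol × 100.1 g/mol = 49,690 g.
(b) Rise: 49,690 g / 709,000 L × 1000 = 70.08 mg/L.

(a) 12.4 kg; (b) 70.1 ppm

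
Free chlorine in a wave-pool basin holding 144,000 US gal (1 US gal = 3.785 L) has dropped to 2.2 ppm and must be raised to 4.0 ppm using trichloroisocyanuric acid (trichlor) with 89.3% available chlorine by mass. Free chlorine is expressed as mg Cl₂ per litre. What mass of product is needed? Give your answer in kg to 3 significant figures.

1.10 kg

Volume: 144,000 US gal × 3.785 L/gal = 545,040 L.
Chlorine deficit: 4.0 − 2.2 = 1.8 ppm = 1.8 mg/L as Cl₂.
Cl₂ equivalent needed: 1.8 mg/L × 545,040 L = 981,100 mg = 981.1 g.
Product at 89.3% available chlorine: 981.1 / 0.893 = 1099 g.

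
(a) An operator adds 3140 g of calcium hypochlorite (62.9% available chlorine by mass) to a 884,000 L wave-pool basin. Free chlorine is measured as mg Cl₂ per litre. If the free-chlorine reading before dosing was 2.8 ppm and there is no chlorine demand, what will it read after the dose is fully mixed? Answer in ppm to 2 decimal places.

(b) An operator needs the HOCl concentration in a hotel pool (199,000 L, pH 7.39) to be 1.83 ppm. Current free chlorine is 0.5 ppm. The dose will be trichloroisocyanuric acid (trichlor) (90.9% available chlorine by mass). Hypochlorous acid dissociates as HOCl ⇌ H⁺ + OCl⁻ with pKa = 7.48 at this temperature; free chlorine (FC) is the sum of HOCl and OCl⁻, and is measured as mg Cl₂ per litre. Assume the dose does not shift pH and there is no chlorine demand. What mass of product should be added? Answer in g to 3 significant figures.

(a) 5.03 ppm; (b) 617 g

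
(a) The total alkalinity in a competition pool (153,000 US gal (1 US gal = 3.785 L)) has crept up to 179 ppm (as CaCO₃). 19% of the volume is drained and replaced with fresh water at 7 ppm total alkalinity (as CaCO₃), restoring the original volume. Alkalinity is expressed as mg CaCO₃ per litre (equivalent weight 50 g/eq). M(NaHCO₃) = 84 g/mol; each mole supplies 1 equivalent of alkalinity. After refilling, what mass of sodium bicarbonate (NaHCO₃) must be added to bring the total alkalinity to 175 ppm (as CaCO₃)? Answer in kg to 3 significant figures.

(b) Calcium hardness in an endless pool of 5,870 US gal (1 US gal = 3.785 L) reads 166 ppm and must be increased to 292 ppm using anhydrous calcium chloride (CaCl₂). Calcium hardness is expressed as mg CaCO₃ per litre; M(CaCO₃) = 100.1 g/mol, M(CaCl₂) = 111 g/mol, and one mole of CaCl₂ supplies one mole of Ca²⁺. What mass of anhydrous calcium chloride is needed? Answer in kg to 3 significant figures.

(a) 27.9 kg; (b) 3.10 kg

(a) Volume: 153,000 US gal × 3.785 L/gal = 579,105 L.
(a) After draining 19% and refilling: 179 × 0.81 + 7 × 0.19 = 146.32 ppm.
(a) Deficit to target: 175 − 146.32 = 28.68 mg/L.
(a) As CaCO₃: 28.68 mg/L × 579,105 L = 16,610 g; ÷ 50 g/eq ÷ 1 = 332.2 mol NaHCO₃.
(a) Mass: 332.2 × 84 = 27,900 g.

(b) Volume: 5,870 US gal × 3.785 L/gal = 22,218 L.
(b) Hardness to add: (292 − 166) = 126 mg/L as CaCO₃ × 22,218 L = 2799 g as CaCO₃.
(b) Moles of Ca²⁺ (1 mol Ca²⁺ ≡ 1 mol CaCO₃): 2799 / 100.1 g/mol = 27.97 mol.
(b) Mass of CaCl₂: 27.97 × 111 = 3104 g.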